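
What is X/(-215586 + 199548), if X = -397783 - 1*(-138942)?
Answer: 23531/1458 ≈ 16.139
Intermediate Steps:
X = -258841 (X = -397783 + 138942 = -258841)
X/(-215586 + 199548) = -258841/(-215586 + 199548) = -258841/(-16038) = -258841*(-1/16038) = 23531/1458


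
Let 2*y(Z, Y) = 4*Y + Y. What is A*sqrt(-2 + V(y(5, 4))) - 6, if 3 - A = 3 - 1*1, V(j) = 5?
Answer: -6 + sqrt(3) ≈ -4.2680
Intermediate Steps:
y(Z, Y) = 5*Y/2 (y(Z, Y) = (4*Y + Y)/2 = (5*Y)/2 = 5*Y/2)
A = 1 (A = 3 - (3 - 1*1) = 3 - (3 - 1) = 3 - 1*2 = 3 - 2 = 1)
A*sqrt(-2 + V(y(5, 4))) - 6 = 1*sqrt(-2 + 5) - 6 = 1*sqrt(3) - 6 = sqrt(3) - 6 = -6 + sqrt(3)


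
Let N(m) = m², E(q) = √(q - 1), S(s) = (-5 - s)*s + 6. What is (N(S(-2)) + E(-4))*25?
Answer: 3600 + 25*I*√5 ≈ 3600.0 + 55.902*I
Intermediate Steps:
S(s) = 6 + s*(-5 - s) (S(s) = s*(-5 - s) + 6 = 6 + s*(-5 - s))
E(q) = √(-1 + q)
(N(S(-2)) + E(-4))*25 = ((6 - 1*(-2)² - 5*(-2))² + √(-1 - 4))*25 = ((6 - 1*4 + 10)² + √(-5))*25 = ((6 - 4 + 10)² + I*√5)*25 = (12² + I*√5)*25 = (144 + I*√5)*25 = 3600 + 25*I*√5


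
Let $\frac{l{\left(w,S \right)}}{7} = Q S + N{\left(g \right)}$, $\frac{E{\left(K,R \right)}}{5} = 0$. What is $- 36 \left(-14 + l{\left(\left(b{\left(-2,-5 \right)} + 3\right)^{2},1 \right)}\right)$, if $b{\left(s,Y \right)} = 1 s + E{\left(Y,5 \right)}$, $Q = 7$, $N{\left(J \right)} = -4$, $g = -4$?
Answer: $-252$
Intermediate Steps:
$E{\left(K,R \right)} = 0$ ($E{\left(K,R \right)} = 5 \cdot 0 = 0$)
$b{\left(s,Y \right)} = s$ ($b{\left(s,Y \right)} = 1 s + 0 = s + 0 = s$)
$l{\left(w,S \right)} = -28 + 49 S$ ($l{\left(w,S \right)} = 7 \left(7 S - 4\right) = 7 \left(-4 + 7 S\right) = -28 + 49 S$)
$- 36 \left(-14 + l{\left(\left(b{\left(-2,-5 \right)} + 3\right)^{2},1 \right)}\right) = - 36 \left(-14 + \left(-28 + 49 \cdot 1\right)\right) = - 36 \left(-14 + \left(-28 + 49\right)\right) = - 36 \left(-14 + 21\right) = \left(-36\right) 7 = -252$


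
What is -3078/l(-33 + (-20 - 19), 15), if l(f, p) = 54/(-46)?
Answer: 2622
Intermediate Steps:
l(f, p) = -27/23 (l(f, p) = 54*(-1/46) = -27/23)
-3078/l(-33 + (-20 - 19), 15) = -3078/(-27/23) = -3078*(-23/27) = 2622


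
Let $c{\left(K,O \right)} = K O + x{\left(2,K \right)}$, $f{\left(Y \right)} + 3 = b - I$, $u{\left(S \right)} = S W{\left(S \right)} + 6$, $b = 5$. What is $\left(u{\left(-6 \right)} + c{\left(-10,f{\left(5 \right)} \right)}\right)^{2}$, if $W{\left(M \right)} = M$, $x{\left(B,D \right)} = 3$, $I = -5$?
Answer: $625$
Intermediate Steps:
$u{\left(S \right)} = 6 + S^{2}$ ($u{\left(S \right)} = S S + 6 = S^{2} + 6 = 6 + S^{2}$)
$f{\left(Y \right)} = 7$ ($f{\left(Y \right)} = -3 + \left(5 - -5\right) = -3 + \left(5 + 5\right) = -3 + 10 = 7$)
$c{\left(K,O \right)} = 3 + K O$ ($c{\left(K,O \right)} = K O + 3 = 3 + K O$)
$\left(u{\left(-6 \right)} + c{\left(-10,f{\left(5 \right)} \right)}\right)^{2} = \left(\left(6 + \left(-6\right)^{2}\right) + \left(3 - 70\right)\right)^{2} = \left(\left(6 + 36\right) + \left(3 - 70\right)\right)^{2} = \left(42 - 67\right)^{2} = \left(-25\right)^{2} = 625$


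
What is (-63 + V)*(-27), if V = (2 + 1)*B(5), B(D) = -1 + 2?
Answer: 1620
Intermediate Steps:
B(D) = 1
V = 3 (V = (2 + 1)*1 = 3*1 = 3)
(-63 + V)*(-27) = (-63 + 3)*(-27) = -60*(-27) = 1620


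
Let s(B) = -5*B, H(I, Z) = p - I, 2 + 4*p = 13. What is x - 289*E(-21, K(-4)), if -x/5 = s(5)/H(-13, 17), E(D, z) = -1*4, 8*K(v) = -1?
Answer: 73328/63 ≈ 1163.9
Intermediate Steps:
p = 11/4 (p = -1/2 + (1/4)*13 = -1/2 + 13/4 = 11/4 ≈ 2.7500)
K(v) = -1/8 (K(v) = (1/8)*(-1) = -1/8)
H(I, Z) = 11/4 - I
E(D, z) = -4
x = 500/63 (x = -5*(-5*5)/(11/4 - 1*(-13)) = -(-125)/(11/4 + 13) = -(-125)/63/4 = -(-125)*4/63 = -5*(-100/63) = 500/63 ≈ 7.9365)
x - 289*E(-21, K(-4)) = 500/63 - 289*(-4) = 500/63 + 1156 = 73328/63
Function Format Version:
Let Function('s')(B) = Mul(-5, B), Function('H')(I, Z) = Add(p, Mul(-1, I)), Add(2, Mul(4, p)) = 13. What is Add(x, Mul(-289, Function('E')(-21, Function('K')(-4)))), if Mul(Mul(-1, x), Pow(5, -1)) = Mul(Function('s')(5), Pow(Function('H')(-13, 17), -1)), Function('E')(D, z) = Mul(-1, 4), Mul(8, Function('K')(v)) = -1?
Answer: Rational(73328, 63) ≈ 1163.9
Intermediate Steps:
p = Rational(11, 4) (p = Add(Rational(-1, 2), Mul(Rational(1, 4), 13)) = Add(Rational(-1, 2), Rational(13, 4)) = Rational(11, 4) ≈ 2.7500)
Function('K')(v) = Rational(-1, 8) (Function('K')(v) = Mul(Rational(1, 8), -1) = Rational(-1, 8))
Function('H')(I, Z) = Add(Rational(11, 4), Mul(-1, I))
Function('E')(D, z) = -4
x = Rational(500, 63) (x = Mul(-5, Mul(Mul(-5, 5), Pow(Add(Rational(11, 4), Mul(-1, -13)), -1))) = Mul(-5, Mul(-25, Pow(Add(Rational(11, 4), 13), -1))) = Mul(-5, Mul(-25, Pow(Rational(63, 4), -1))) = Mul(-5, Mul(-25, Rational(4, 63))) = Mul(-5, Rational(-100, 63)) = Rational(500, 63) ≈ 7.9365)
Add(x, Mul(-289, Function('E')(-21, Function('K')(-4)))) = Add(Rational(500, 63), Mul(-289, -4)) = Add(Rational(500, 63), 1156) = Rational(73328, 63)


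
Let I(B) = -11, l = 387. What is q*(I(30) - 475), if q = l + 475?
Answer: -418932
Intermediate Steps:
q = 862 (q = 387 + 475 = 862)
q*(I(30) - 475) = 862*(-11 - 475) = 862*(-486) = -418932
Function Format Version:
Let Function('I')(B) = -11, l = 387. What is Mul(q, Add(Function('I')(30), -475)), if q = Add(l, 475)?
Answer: -418932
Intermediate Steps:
q = 862 (q = Add(387, 475) = 862)
Mul(q, Add(Function('I')(30), -475)) = Mul(862, Add(-11, -475)) = Mul(862, -486) = -418932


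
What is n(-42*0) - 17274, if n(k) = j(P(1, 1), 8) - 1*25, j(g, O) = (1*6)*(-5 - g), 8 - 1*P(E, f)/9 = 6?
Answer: -17437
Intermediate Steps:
P(E, f) = 18 (P(E, f) = 72 - 9*6 = 72 - 54 = 18)
j(g, O) = -30 - 6*g (j(g, O) = 6*(-5 - g) = -30 - 6*g)
n(k) = -163 (n(k) = (-30 - 6*18) - 1*25 = (-30 - 108) - 25 = -138 - 25 = -163)
n(-42*0) - 17274 = -163 - 17274 = -17437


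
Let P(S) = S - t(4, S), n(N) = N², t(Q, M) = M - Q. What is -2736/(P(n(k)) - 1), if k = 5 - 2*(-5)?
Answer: -912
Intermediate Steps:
k = 15 (k = 5 + 10 = 15)
P(S) = 4 (P(S) = S - (S - 1*4) = S - (S - 4) = S - (-4 + S) = S + (4 - S) = 4)
-2736/(P(n(k)) - 1) = -2736/(4 - 1) = -2736/3 = (⅓)*(-2736) = -912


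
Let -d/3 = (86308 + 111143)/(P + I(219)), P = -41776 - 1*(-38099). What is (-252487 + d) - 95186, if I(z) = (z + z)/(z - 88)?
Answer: -167239685334/481249 ≈ -3.4751e+5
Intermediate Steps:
P = -3677 (P = -41776 + 38099 = -3677)
I(z) = 2*z/(-88 + z) (I(z) = (2*z)/(-88 + z) = 2*z/(-88 + z))
d = 77598243/481249 (d = -3*(86308 + 111143)/(-3677 + 2*219/(-88 + 219)) = -592353/(-3677 + 2*219/131) = -592353/(-3677 + 2*219*(1/131)) = -592353/(-3677 + 438/131) = -592353/(-481249/131) = -592353*(-131)/481249 = -3*(-25866081/481249) = 77598243/481249 ≈ 161.24)
(-252487 + d) - 95186 = (-252487 + 77598243/481249) - 95186 = -121431518020/481249 - 95186 = -167239685334/481249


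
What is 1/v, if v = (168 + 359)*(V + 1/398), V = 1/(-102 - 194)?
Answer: -58904/26877 ≈ -2.1916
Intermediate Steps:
V = -1/296 (V = 1/(-296) = -1/296 ≈ -0.0033784)
v = -26877/58904 (v = (168 + 359)*(-1/296 + 1/398) = 527*(-1/296 + 1/398) = 527*(-51/58904) = -26877/58904 ≈ -0.45628)
1/v = 1/(-26877/58904) = -58904/26877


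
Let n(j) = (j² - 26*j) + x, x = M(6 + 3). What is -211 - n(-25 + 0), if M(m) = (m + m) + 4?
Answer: -1508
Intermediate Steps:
M(m) = 4 + 2*m (M(m) = 2*m + 4 = 4 + 2*m)
x = 22 (x = 4 + 2*(6 + 3) = 4 + 2*9 = 4 + 18 = 22)
n(j) = 22 + j² - 26*j (n(j) = (j² - 26*j) + 22 = 22 + j² - 26*j)
-211 - n(-25 + 0) = -211 - (22 + (-25 + 0)² - 26*(-25 + 0)) = -211 - (22 + (-25)² - 26*(-25)) = -211 - (22 + 625 + 650) = -211 - 1*1297 = -211 - 1297 = -1508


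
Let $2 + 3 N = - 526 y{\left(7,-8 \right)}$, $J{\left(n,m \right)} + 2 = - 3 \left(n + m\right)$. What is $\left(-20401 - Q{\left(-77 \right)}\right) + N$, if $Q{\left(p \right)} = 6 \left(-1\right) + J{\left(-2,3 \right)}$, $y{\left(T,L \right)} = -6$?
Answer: $- \frac{58016}{3} \approx -19339.0$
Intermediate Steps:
$J{\left(n,m \right)} = -2 - 3 m - 3 n$ ($J{\left(n,m \right)} = -2 - 3 \left(n + m\right) = -2 - 3 \left(m + n\right) = -2 - \left(3 m + 3 n\right) = -2 - 3 m - 3 n$)
$Q{\left(p \right)} = -11$ ($Q{\left(p \right)} = 6 \left(-1\right) - 5 = -6 - 5 = -11$)
$N = \frac{3154}{3}$ ($N = - \frac{2}{3} + \frac{\left(-526\right) \left(-6\right)}{3} = - \frac{2}{3} + \frac{1}{3} \cdot 3156 = - \frac{2}{3} + 1052 = \frac{3154}{3} \approx 1051.3$)
$\left(-20401 - Q{\left(-77 \right)}\right) + N = \left(-20401 - -11\right) + \frac{3154}{3} = \left(-20401 + 11\right) + \frac{3154}{3} = -20390 + \frac{3154}{3} = - \frac{58016}{3}$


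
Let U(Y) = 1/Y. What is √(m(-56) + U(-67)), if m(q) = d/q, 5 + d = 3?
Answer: √18291/938 ≈ 0.14418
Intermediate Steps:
d = -2 (d = -5 + 3 = -2)
m(q) = -2/q
√(m(-56) + U(-67)) = √(-2/(-56) + 1/(-67)) = √(-2*(-1/56) - 1/67) = √(1/28 - 1/67) = √(39/1876) = √18291/938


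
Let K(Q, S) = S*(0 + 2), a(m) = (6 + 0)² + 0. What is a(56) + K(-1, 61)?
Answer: 158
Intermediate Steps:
a(m) = 36 (a(m) = 6² + 0 = 36 + 0 = 36)
K(Q, S) = 2*S (K(Q, S) = S*2 = 2*S)
a(56) + K(-1, 61) = 36 + 2*61 = 36 + 122 = 158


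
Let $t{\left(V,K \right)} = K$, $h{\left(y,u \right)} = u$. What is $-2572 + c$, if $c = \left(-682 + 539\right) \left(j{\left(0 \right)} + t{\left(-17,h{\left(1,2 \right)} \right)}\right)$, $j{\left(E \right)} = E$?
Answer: $-2858$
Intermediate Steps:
$c = -286$ ($c = \left(-682 + 539\right) \left(0 + 2\right) = \left(-143\right) 2 = -286$)
$-2572 + c = -2572 - 286 = -2858$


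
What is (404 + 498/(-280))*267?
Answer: 15035037/140 ≈ 1.0739e+5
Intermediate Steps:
(404 + 498/(-280))*267 = (404 + 498*(-1/280))*267 = (404 - 249/140)*267 = (56311/140)*267 = 15035037/140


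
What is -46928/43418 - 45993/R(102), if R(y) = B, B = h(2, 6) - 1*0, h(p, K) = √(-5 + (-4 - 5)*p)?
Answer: -23464/21709 + 45993*I*√23/23 ≈ -1.0808 + 9590.2*I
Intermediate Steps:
h(p, K) = √(-5 - 9*p)
B = I*√23 (B = √(-5 - 9*2) - 1*0 = √(-5 - 18) + 0 = √(-23) + 0 = I*√23 + 0 = I*√23 ≈ 4.7958*I)
R(y) = I*√23
-46928/43418 - 45993/R(102) = -46928/43418 - 45993*(-I*√23/23) = -46928*1/43418 - (-45993)*I*√23/23 = -23464/21709 + 45993*I*√23/23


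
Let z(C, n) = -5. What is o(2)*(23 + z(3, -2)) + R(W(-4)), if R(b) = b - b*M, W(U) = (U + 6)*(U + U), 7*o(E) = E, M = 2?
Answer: 148/7 ≈ 21.143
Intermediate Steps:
o(E) = E/7
W(U) = 2*U*(6 + U) (W(U) = (6 + U)*(2*U) = 2*U*(6 + U))
R(b) = -b (R(b) = b - b*2 = b - 2*b = -b)
o(2)*(23 + z(3, -2)) + R(W(-4)) = ((⅐)*2)*(23 - 5) - 2*(-4)*(6 - 4) = (2/7)*18 - 2*(-4)*2 = 36/7 - 1*(-16) = 36/7 + 16 = 148/7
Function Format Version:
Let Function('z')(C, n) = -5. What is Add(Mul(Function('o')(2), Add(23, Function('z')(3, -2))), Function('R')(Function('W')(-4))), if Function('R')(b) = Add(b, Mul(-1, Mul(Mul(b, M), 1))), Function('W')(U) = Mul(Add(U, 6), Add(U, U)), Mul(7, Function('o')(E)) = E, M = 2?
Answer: Rational(148, 7) ≈ 21.143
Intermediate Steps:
Function('o')(E) = Mul(Rational(1, 7), E)
Function('W')(U) = Mul(2, U, Add(6, U)) (Function('W')(U) = Mul(Add(6, U), Mul(2, U)) = Mul(2, U, Add(6, U)))
Function('R')(b) = Mul(-1, b) (Function('R')(b) = Add(b, Mul(-1, Mul(Mul(b, 2), 1))) = Add(b, Mul(-1, Mul(Mul(2, b), 1))) = Add(b, Mul(-1, Mul(2, b))) = Add(b, Mul(-2, b)) = Mul(-1, b))
Add(Mul(Function('o')(2), Add(23, Function('z')(3, -2))), Function('R')(Function('W')(-4))) = Add(Mul(Mul(Rational(1, 7), 2), Add(23, -5)), Mul(-1, Mul(2, -4, Add(6, -4)))) = Add(Mul(Rational(2, 7), 18), Mul(-1, Mul(2, -4, 2))) = Add(Rational(36, 7), Mul(-1, -16)) = Add(Rational(36, 7), 16) = Rational(148, 7)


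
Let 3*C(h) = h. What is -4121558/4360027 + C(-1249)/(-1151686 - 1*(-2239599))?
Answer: -1922447894155/2032855737279 ≈ -0.94569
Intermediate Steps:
C(h) = h/3
-4121558/4360027 + C(-1249)/(-1151686 - 1*(-2239599)) = -4121558/4360027 + ((⅓)*(-1249))/(-1151686 - 1*(-2239599)) = -4121558*1/4360027 - 1249/(3*(-1151686 + 2239599)) = -588794/622861 - 1249/3/1087913 = -588794/622861 - 1249/3*1/1087913 = -588794/622861 - 1249/3263739 = -1922447894155/2032855737279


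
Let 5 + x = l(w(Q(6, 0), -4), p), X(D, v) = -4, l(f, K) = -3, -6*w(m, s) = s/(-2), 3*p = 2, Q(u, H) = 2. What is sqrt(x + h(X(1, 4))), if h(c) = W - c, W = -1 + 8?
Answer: sqrt(3) ≈ 1.7320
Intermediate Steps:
p = 2/3 (p = (1/3)*2 = 2/3 ≈ 0.66667)
W = 7
w(m, s) = s/12 (w(m, s) = -s/(6*(-2)) = -s*(-1)/(6*2) = -(-1)*s/12 = s/12)
h(c) = 7 - c
x = -8 (x = -5 - 3 = -8)
sqrt(x + h(X(1, 4))) = sqrt(-8 + (7 - 1*(-4))) = sqrt(-8 + (7 + 4)) = sqrt(-8 + 11) = sqrt(3)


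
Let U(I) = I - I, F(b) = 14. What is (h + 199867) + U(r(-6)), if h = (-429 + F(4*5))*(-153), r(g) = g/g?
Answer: 263362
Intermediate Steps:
r(g) = 1
h = 63495 (h = (-429 + 14)*(-153) = -415*(-153) = 63495)
U(I) = 0
(h + 199867) + U(r(-6)) = (63495 + 199867) + 0 = 263362 + 0 = 263362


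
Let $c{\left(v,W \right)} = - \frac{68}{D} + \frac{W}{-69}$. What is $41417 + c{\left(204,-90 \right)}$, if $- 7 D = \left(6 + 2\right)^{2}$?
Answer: $\frac{15244673}{368} \approx 41426.0$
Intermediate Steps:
$D = - \frac{64}{7}$ ($D = - \frac{\left(6 + 2\right)^{2}}{7} = - \frac{8^{2}}{7} = \left(- \frac{1}{7}\right) 64 = - \frac{64}{7} \approx -9.1429$)
$c{\left(v,W \right)} = \frac{119}{16} - \frac{W}{69}$ ($c{\left(v,W \right)} = - \frac{68}{- \frac{64}{7}} + \frac{W}{-69} = \left(-68\right) \left(- \frac{7}{64}\right) + W \left(- \frac{1}{69}\right) = \frac{119}{16} - \frac{W}{69}$)
$41417 + c{\left(204,-90 \right)} = 41417 + \left(\frac{119}{16} - - \frac{30}{23}\right) = 41417 + \left(\frac{119}{16} + \frac{30}{23}\right) = 41417 + \frac{3217}{368} = \frac{15244673}{368}$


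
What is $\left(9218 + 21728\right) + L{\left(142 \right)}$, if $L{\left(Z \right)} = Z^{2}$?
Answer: $51110$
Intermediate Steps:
$\left(9218 + 21728\right) + L{\left(142 \right)} = \left(9218 + 21728\right) + 142^{2} = 30946 + 20164 = 51110$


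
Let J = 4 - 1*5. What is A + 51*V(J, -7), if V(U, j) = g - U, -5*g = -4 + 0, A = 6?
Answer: 489/5 ≈ 97.800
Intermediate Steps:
J = -1 (J = 4 - 5 = -1)
g = ⅘ (g = -(-4 + 0)/5 = -⅕*(-4) = ⅘ ≈ 0.80000)
V(U, j) = ⅘ - U
A + 51*V(J, -7) = 6 + 51*(⅘ - 1*(-1)) = 6 + 51*(⅘ + 1) = 6 + 51*(9/5) = 6 + 459/5 = 489/5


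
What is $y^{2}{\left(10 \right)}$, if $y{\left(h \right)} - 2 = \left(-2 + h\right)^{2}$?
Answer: $4356$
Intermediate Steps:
$y{\left(h \right)} = 2 + \left(-2 + h\right)^{2}$
$y^{2}{\left(10 \right)} = \left(2 + \left(-2 + 10\right)^{2}\right)^{2} = \left(2 + 8^{2}\right)^{2} = \left(2 + 64\right)^{2} = 66^{2} = 4356$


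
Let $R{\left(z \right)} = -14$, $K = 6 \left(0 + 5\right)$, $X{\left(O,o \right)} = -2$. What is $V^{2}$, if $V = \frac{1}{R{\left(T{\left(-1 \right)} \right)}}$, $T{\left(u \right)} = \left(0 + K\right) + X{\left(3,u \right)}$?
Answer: $\frac{1}{196} \approx 0.005102$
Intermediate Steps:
$K = 30$ ($K = 6 \cdot 5 = 30$)
$T{\left(u \right)} = 28$ ($T{\left(u \right)} = \left(0 + 30\right) - 2 = 30 - 2 = 28$)
$V = - \frac{1}{14}$ ($V = \frac{1}{-14} = - \frac{1}{14} \approx -0.071429$)
$V^{2} = \left(- \frac{1}{14}\right)^{2} = \frac{1}{196}$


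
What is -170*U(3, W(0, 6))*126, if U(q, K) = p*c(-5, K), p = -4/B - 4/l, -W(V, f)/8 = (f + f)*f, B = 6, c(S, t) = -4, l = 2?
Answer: -228480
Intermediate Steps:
W(V, f) = -16*f² (W(V, f) = -8*(f + f)*f = -8*2*f*f = -16*f²)
p = -8/3 (p = -4/6 - 4/2 = -4*⅙ - 4*½ = -⅔ - 2 = -8/3 ≈ -2.6667)
U(q, K) = 32/3 (U(q, K) = -8/3*(-4) = 32/3)
-170*U(3, W(0, 6))*126 = -170*32/3*126 = -5440/3*126 = -228480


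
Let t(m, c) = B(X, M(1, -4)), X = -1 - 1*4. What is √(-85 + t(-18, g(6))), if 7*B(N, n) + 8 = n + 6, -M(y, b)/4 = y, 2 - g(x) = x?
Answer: I*√4207/7 ≈ 9.2659*I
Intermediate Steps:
g(x) = 2 - x
M(y, b) = -4*y
X = -5 (X = -1 - 4 = -5)
B(N, n) = -2/7 + n/7 (B(N, n) = -8/7 + (n + 6)/7 = -8/7 + (6 + n)/7 = -8/7 + (6/7 + n/7) = -2/7 + n/7)
t(m, c) = -6/7 (t(m, c) = -2/7 + (-4*1)/7 = -2/7 + (⅐)*(-4) = -2/7 - 4/7 = -6/7)
√(-85 + t(-18, g(6))) = √(-85 - 6/7) = √(-601/7) = I*√4207/7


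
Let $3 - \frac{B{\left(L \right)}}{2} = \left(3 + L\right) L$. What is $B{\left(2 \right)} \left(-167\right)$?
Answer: $2338$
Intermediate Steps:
$B{\left(L \right)} = 6 - 2 L \left(3 + L\right)$ ($B{\left(L \right)} = 6 - 2 \left(3 + L\right) L = 6 - 2 L \left(3 + L\right)$)
$B{\left(2 \right)} \left(-167\right) = \left(6 - 12 - 2 \cdot 2^{2}\right) \left(-167\right) = \left(6 - 12 - 8\right) \left(-167\right) = \left(-14\right) \left(-167\right) = 2338$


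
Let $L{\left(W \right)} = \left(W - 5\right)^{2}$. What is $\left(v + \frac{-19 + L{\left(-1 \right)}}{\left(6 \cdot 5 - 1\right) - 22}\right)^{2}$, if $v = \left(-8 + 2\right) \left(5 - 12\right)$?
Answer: $\frac{96721}{49} \approx 1973.9$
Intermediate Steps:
$v = 42$ ($v = \left(-6\right) \left(-7\right) = 42$)
$L{\left(W \right)} = \left(-5 + W\right)^{2}$
$\left(v + \frac{-19 + L{\left(-1 \right)}}{\left(6 \cdot 5 - 1\right) - 22}\right)^{2} = \left(42 + \frac{-19 + \left(-5 - 1\right)^{2}}{\left(6 \cdot 5 - 1\right) - 22}\right)^{2} = \left(42 + \frac{-19 + \left(-6\right)^{2}}{\left(30 - 1\right) - 22}\right)^{2} = \left(42 + \frac{-19 + 36}{29 - 22}\right)^{2} = \left(42 + \frac{17}{7}\right)^{2} = \left(\frac{311}{7}\right)^{2} = \frac{96721}{49}$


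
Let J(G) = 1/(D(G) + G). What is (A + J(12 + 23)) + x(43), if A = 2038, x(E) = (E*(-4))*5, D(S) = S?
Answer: 82461/70 ≈ 1178.0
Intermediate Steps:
x(E) = -20*E (x(E) = -4*E*5 = -20*E)
J(G) = 1/(2*G) (J(G) = 1/(G + G) = 1/(2*G))
(A + J(12 + 23)) + x(43) = (2038 + 1/(2*(12 + 23))) - 20*43 = (2038 + (½)/35) - 860 = (2038 + (½)*(1/35)) - 860 = (2038 + 1/70) - 860 = 142661/70 - 860 = 82461/70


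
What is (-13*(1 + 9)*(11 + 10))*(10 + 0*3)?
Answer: -27300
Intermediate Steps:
(-13*(1 + 9)*(11 + 10))*(10 + 0*3) = (-130*21)*(10 + 0) = -13*210*10 = -2730*10 = -27300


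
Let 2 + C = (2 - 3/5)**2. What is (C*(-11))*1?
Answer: 11/25 ≈ 0.44000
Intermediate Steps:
C = -1/25 (C = -2 + (2 - 3/5)**2 = -2 + (7/5)**2 = -2 + 49/25 = -1/25 ≈ -0.040000)
(C*(-11))*1 = -1/25*(-11)*1 = (11/25)*1 = 11/25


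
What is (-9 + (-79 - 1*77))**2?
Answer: 27225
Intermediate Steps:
(-9 + (-79 - 1*77))**2 = (-9 + (-79 - 77))**2 = (-9 - 156)**2 = (-165)**2 = 27225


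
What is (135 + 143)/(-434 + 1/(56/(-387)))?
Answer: -15568/24691 ≈ -0.63051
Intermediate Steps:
(135 + 143)/(-434 + 1/(56/(-387))) = 278/(-434 + 1/(56*(-1/387))) = 278/(-434 + 1/(-56/387)) = 278/(-434 - 387/56) = 278/(-24691/56) = 278*(-56/24691) = -15568/24691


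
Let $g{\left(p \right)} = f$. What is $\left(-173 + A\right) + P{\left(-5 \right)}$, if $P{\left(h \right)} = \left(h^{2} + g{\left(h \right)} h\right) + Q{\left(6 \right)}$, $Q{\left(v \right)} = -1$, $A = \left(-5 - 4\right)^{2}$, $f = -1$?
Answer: $-63$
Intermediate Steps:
$A = 81$ ($A = \left(-9\right)^{2} = 81$)
$g{\left(p \right)} = -1$
$P{\left(h \right)} = -1 + h^{2} - h$ ($P{\left(h \right)} = \left(h^{2} - h\right) - 1 = -1 + h^{2} - h$)
$\left(-173 + A\right) + P{\left(-5 \right)} = \left(-173 + 81\right) - \left(-4 - 25\right) = -92 + \left(-1 + 25 + 5\right) = -92 + 29 = -63$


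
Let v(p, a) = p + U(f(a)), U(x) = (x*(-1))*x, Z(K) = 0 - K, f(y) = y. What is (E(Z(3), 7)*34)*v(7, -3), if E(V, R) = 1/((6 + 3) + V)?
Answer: -34/3 ≈ -11.333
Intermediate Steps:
Z(K) = -K
U(x) = -x² (U(x) = (-x)*x = -x²)
v(p, a) = p - a²
E(V, R) = 1/(9 + V)
(E(Z(3), 7)*34)*v(7, -3) = (34/(9 - 1*3))*(7 - 1*(-3)²) = (34/(9 - 3))*(7 - 1*9) = (34/6)*(7 - 9) = ((⅙)*34)*(-2) = (17/3)*(-2) = -34/3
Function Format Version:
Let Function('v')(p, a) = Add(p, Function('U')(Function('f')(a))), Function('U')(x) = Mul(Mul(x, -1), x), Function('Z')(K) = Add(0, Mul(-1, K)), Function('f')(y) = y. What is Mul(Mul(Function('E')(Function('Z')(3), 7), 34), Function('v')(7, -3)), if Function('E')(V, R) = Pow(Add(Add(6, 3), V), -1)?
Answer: Rational(-34, 3) ≈ -11.333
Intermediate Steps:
Function('Z')(K) = Mul(-1, K)
Function('U')(x) = Mul(-1, Pow(x, 2)) (Function('U')(x) = Mul(Mul(-1, x), x) = Mul(-1, Pow(x, 2)))
Function('v')(p, a) = Add(p, Mul(-1, Pow(a, 2)))
Function('E')(V, R) = Pow(Add(9, V), -1)
Mul(Mul(Function('E')(Function('Z')(3), 7), 34), Function('v')(7, -3)) = Mul(Mul(Pow(Add(9, Mul(-1, 3)), -1), 34), Add(7, Mul(-1, Pow(-3, 2)))) = Mul(Mul(Pow(Add(9, -3), -1), 34), Add(7, Mul(-1, 9))) = Mul(Mul(Pow(6, -1), 34), Add(7, -9)) = Mul(Mul(Rational(1, 6), 34), -2) = Mul(Rational(17, 3), -2) = Rational(-34, 3)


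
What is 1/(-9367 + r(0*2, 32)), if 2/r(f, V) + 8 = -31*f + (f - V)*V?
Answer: -516/4833373 ≈ -0.00010676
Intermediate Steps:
r(f, V) = 2/(-8 - 31*f + V*(f - V)) (r(f, V) = 2/(-8 + (-31*f + (f - V)*V)) = 2/(-8 + (-31*f + V*(f - V))) = 2/(-8 - 31*f + V*(f - V)))
1/(-9367 + r(0*2, 32)) = 1/(-9367 + 2/(-8 - 1*32**2 - 0*2 + 32*(0*2))) = 1/(-9367 + 2/(-8 - 1*1024 - 31*0 + 32*0)) = 1/(-9367 + 2/(-8 - 1024 + 0 + 0)) = 1/(-9367 + 2/(-1032)) = 1/(-9367 + 2*(-1/1032)) = 1/(-9367 - 1/516) = 1/(-4833373/516) = -516/4833373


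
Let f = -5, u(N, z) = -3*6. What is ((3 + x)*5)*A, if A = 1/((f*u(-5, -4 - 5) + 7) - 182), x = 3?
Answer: -6/17 ≈ -0.35294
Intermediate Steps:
u(N, z) = -18
A = -1/85 (A = 1/((-5*(-18) + 7) - 182) = 1/((90 + 7) - 182) = 1/(97 - 182) = 1/(-85) = -1/85 ≈ -0.011765)
((3 + x)*5)*A = ((3 + 3)*5)*(-1/85) = (6*5)*(-1/85) = 30*(-1/85) = -6/17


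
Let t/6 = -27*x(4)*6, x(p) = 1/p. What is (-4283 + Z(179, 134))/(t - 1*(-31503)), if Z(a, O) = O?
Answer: -1383/10420 ≈ -0.13273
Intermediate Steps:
t = -243 (t = 6*(-27/4*6) = 6*(-81/2) = -243)
(-4283 + Z(179, 134))/(t - 1*(-31503)) = (-4283 + 134)/(-243 - 1*(-31503)) = -4149/(-243 + 31503) = -4149/31260 = -4149*1/31260 = -1383/10420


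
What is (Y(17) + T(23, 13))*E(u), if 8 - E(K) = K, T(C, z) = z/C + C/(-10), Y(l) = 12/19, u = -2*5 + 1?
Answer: -81957/4370 ≈ -18.754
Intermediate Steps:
u = -9 (u = -10 + 1 = -9)
Y(l) = 12/19 (Y(l) = 12*(1/19) = 12/19)
T(C, z) = -C/10 + z/C (T(C, z) = z/C + C*(-⅒) = z/C - C/10 = -C/10 + z/C)
E(K) = 8 - K
(Y(17) + T(23, 13))*E(u) = (12/19 + (-⅒*23 + 13/23))*(8 - 1*(-9)) = (12/19 + (-23/10 + 13*(1/23)))*(8 + 9) = (12/19 + (-23/10 + 13/23))*17 = (12/19 - 399/230)*17 = -4821/4370*17 = -81957/4370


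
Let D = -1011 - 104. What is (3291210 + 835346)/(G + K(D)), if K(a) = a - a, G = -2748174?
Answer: -2063278/1374087 ≈ -1.5016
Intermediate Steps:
D = -1115
K(a) = 0
(3291210 + 835346)/(G + K(D)) = (3291210 + 835346)/(-2748174 + 0) = 4126556/(-2748174) = 4126556*(-1/2748174) = -2063278/1374087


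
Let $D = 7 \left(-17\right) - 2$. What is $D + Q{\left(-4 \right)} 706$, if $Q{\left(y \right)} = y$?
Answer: $-2945$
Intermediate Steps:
$D = -121$ ($D = -119 - 2 = -121$)
$D + Q{\left(-4 \right)} 706 = -121 - 2824 = -2945$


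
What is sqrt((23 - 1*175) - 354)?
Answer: I*sqrt(506) ≈ 22.494*I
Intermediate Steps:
sqrt((23 - 1*175) - 354) = sqrt((23 - 175) - 354) = sqrt(-152 - 354) = sqrt(-506) = I*sqrt(506)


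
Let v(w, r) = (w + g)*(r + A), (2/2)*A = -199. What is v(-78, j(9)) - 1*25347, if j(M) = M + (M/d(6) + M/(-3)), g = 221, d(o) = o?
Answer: -105463/2 ≈ -52732.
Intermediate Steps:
A = -199
j(M) = 5*M/6 (j(M) = M + (M/6 + M/(-3)) = M + (M*(⅙) + M*(-⅓)) = M + (M/6 - M/3) = M - M/6 = 5*M/6)
v(w, r) = (-199 + r)*(221 + w) (v(w, r) = (w + 221)*(r - 199) = (221 + w)*(-199 + r) = (-199 + r)*(221 + w))
v(-78, j(9)) - 1*25347 = (-43979 - 199*(-78) + 221*((⅚)*9) + ((⅚)*9)*(-78)) - 1*25347 = (-43979 + 15522 + 221*(15/2) + (15/2)*(-78)) - 25347 = (-43979 + 15522 + 3315/2 - 585) - 25347 = -54769/2 - 25347 = -105463/2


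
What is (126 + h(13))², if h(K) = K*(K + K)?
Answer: 215296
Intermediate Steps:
h(K) = 2*K² (h(K) = K*(2*K) = 2*K²)
(126 + h(13))² = (126 + 2*13²)² = (126 + 2*169)² = (126 + 338)² = 464² = 215296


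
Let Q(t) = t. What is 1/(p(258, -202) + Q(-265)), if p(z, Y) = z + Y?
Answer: -1/209 ≈ -0.0047847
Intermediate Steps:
p(z, Y) = Y + z
1/(p(258, -202) + Q(-265)) = 1/((-202 + 258) - 265) = 1/(56 - 265) = 1/(-209) = -1/209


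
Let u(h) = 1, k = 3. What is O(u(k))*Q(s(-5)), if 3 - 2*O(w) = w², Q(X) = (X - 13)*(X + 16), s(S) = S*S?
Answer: 492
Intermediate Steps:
s(S) = S²
Q(X) = (-13 + X)*(16 + X)
O(w) = 3/2 - w²/2
O(u(k))*Q(s(-5)) = (3/2 - ½*1²)*(-208 + ((-5)²)² + 3*(-5)²) = (3/2 - ½*1)*(-208 + 25² + 3*25) = (3/2 - ½)*(-208 + 625 + 75) = 1*492 = 492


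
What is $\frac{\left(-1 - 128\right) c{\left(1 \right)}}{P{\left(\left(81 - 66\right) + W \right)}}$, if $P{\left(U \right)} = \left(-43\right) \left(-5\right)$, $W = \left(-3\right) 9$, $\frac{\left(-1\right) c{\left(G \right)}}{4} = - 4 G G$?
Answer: $- \frac{48}{5} \approx -9.6$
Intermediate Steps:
$c{\left(G \right)} = 16 G^{2}$ ($c{\left(G \right)} = - 4 - 4 G G = - 4 \left(- 4 G^{2}\right) = 16 G^{2}$)
$W = -27$
$P{\left(U \right)} = 215$
$\frac{\left(-1 - 128\right) c{\left(1 \right)}}{P{\left(\left(81 - 66\right) + W \right)}} = \frac{\left(-1 - 128\right) 16 \cdot 1^{2}}{215} = - 129 \cdot 16 \cdot 1 \cdot \frac{1}{215} = \left(-129\right) 16 \cdot \frac{1}{215} = \left(-2064\right) \frac{1}{215} = - \frac{48}{5}$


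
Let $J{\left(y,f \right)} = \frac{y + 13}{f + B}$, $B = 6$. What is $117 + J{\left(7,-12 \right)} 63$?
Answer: $-93$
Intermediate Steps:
$J{\left(y,f \right)} = \frac{13 + y}{6 + f}$ ($J{\left(y,f \right)} = \frac{y + 13}{f + 6} = \frac{13 + y}{6 + f}$)
$117 + J{\left(7,-12 \right)} 63 = 117 + \frac{13 + 7}{6 - 12} \cdot 63 = 117 + \frac{1}{-6} \cdot 20 \cdot 63 = 117 + \left(- \frac{1}{6}\right) 20 \cdot 63 = 117 - 210 = -93$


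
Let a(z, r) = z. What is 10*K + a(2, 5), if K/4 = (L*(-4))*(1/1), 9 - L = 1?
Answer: -1278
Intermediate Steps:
L = 8 (L = 9 - 1*1 = 9 - 1 = 8)
K = -128 (K = 4*((8*(-4))*(1/1)) = 4*(-32) = -128)
10*K + a(2, 5) = 10*(-128) + 2 = -1280 + 2 = -1278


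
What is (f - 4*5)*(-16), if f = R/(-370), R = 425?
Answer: 12520/37 ≈ 338.38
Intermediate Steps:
f = -85/74 (f = 425/(-370) = 425*(-1/370) = -85/74 ≈ -1.1486)
(f - 4*5)*(-16) = (-85/74 - 4*5)*(-16) = (-85/74 - 20)*(-16) = -1565/74*(-16) = 12520/37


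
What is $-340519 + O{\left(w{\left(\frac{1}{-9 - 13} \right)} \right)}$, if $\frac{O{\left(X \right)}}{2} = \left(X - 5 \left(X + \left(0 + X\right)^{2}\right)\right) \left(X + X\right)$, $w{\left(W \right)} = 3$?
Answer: $-341203$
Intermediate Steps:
$O{\left(X \right)} = 4 X \left(- 5 X^{2} - 4 X\right)$ ($O{\left(X \right)} = 2 \left(X - 5 \left(X + \left(0 + X\right)^{2}\right)\right) \left(X + X\right) = 2 \left(X - 5 \left(X + X^{2}\right)\right) 2 X = 2 \left(X - \left(5 X + 5 X^{2}\right)\right) 2 X = 2 \left(- 5 X^{2} - 4 X\right) 2 X = 2 \cdot 2 X \left(- 5 X^{2} - 4 X\right) = 4 X \left(- 5 X^{2} - 4 X\right)$)
$-340519 + O{\left(w{\left(\frac{1}{-9 - 13} \right)} \right)} = -340519 + 3^{2} \left(-16 - 60\right) = -340519 + 9 \left(-16 - 60\right) = -340519 + 9 \left(-76\right) = -340519 - 684 = -341203$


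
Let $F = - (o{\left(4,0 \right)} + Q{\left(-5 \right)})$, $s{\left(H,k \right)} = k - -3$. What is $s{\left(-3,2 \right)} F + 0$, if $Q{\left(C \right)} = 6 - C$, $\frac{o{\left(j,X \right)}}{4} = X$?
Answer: $-55$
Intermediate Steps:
$o{\left(j,X \right)} = 4 X$
$s{\left(H,k \right)} = 3 + k$ ($s{\left(H,k \right)} = k + 3 = 3 + k$)
$F = -11$ ($F = - (4 \cdot 0 + \left(6 - -5\right)) = - (0 + \left(6 + 5\right)) = - (0 + 11) = \left(-1\right) 11 = -11$)
$s{\left(-3,2 \right)} F + 0 = \left(3 + 2\right) \left(-11\right) + 0 = 5 \left(-11\right) + 0 = -55 + 0 = -55$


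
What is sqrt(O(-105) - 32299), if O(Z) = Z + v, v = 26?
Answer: I*sqrt(32378) ≈ 179.94*I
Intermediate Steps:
O(Z) = 26 + Z (O(Z) = Z + 26 = 26 + Z)
sqrt(O(-105) - 32299) = sqrt((26 - 105) - 32299) = sqrt(-79 - 32299) = sqrt(-32378) = I*sqrt(32378)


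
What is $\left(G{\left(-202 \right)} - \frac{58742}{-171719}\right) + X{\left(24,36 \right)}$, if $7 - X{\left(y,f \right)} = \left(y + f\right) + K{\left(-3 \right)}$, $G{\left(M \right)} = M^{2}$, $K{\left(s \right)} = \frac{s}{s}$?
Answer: $\frac{6997607992}{171719} \approx 40750.0$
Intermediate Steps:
$K{\left(s \right)} = 1$
$X{\left(y,f \right)} = 6 - f - y$ ($X{\left(y,f \right)} = 7 - \left(\left(y + f\right) + 1\right) = 7 - \left(\left(f + y\right) + 1\right) = 7 - \left(1 + f + y\right) = 6 - f - y$)
$\left(G{\left(-202 \right)} - \frac{58742}{-171719}\right) + X{\left(24,36 \right)} = \left(\left(-202\right)^{2} - \frac{58742}{-171719}\right) - 54 = \left(40804 - - \frac{58742}{171719}\right) - 54 = \left(40804 + \frac{58742}{171719}\right) - 54 = \frac{7006880818}{171719} - 54 = \frac{6997607992}{171719}$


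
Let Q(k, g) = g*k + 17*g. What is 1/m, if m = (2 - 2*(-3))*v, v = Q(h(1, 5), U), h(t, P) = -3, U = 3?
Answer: 1/336 ≈ 0.0029762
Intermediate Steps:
Q(k, g) = 17*g + g*k
v = 42 (v = 3*(17 - 3) = 3*14 = 42)
m = 336 (m = (2 - 2*(-3))*42 = (2 + 6)*42 = 8*42 = 336)
1/m = 1/336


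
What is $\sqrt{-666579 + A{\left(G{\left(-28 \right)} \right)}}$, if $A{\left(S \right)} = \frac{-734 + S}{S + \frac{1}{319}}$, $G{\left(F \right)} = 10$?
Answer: $\frac{i \sqrt{6788164983095}}{3191} \approx 816.49 i$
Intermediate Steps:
$A{\left(S \right)} = \frac{-734 + S}{\frac{1}{319} + S}$ ($A{\left(S \right)} = \frac{-734 + S}{S + \frac{1}{319}} = \frac{-734 + S}{\frac{1}{319} + S}$)
$\sqrt{-666579 + A{\left(G{\left(-28 \right)} \right)}} = \sqrt{-666579 + \frac{319 \left(-734 + 10\right)}{1 + 319 \cdot 10}} = \sqrt{-666579 + 319 \frac{1}{1 + 3190} \left(-724\right)} = \sqrt{-666579 + 319 \cdot \frac{1}{3191} \left(-724\right)} = \sqrt{-666579 - \frac{230956}{3191}} = \sqrt{- \frac{2127284545}{3191}} = \frac{i \sqrt{6788164983095}}{3191}$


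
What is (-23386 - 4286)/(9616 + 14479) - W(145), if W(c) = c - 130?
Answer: -389097/24095 ≈ -16.148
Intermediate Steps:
W(c) = -130 + c
(-23386 - 4286)/(9616 + 14479) - W(145) = (-23386 - 4286)/(9616 + 14479) - (-130 + 145) = -27672/24095 - 1*15 = -27672*1/24095 - 15 = -27672/24095 - 15 = -389097/24095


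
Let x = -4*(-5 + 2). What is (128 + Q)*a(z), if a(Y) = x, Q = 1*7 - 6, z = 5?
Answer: 1548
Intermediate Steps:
Q = 1 (Q = 7 - 6 = 1)
x = 12 (x = -4*(-3) = 12)
a(Y) = 12
(128 + Q)*a(z) = (128 + 1)*12 = 129*12 = 1548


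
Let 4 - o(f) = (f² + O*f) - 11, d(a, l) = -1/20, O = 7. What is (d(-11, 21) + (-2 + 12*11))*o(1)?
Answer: 18193/20 ≈ 909.65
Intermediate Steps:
d(a, l) = -1/20 (d(a, l) = -1*1/20 = -1/20)
o(f) = 15 - f² - 7*f (o(f) = 4 - ((f² + 7*f) - 11) = 4 - (-11 + f² + 7*f) = 4 + (11 - f² - 7*f) = 15 - f² - 7*f)
(d(-11, 21) + (-2 + 12*11))*o(1) = (-1/20 + (-2 + 12*11))*(15 - 1*1² - 7*1) = (-1/20 + (-2 + 132))*(15 - 1*1 - 7) = (-1/20 + 130)*(15 - 1 - 7) = (2599/20)*7 = 18193/20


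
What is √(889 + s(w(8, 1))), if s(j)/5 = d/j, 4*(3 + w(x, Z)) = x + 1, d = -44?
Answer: √10641/3 ≈ 34.385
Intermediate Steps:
w(x, Z) = -11/4 + x/4 (w(x, Z) = -3 + (x + 1)/4 = -3 + (1 + x)/4 = -3 + (¼ + x/4) = -11/4 + x/4)
s(j) = -220/j (s(j) = 5*(-44/j) = -220/j)
√(889 + s(w(8, 1))) = √(889 - 220/(-11/4 + (¼)*8)) = √(889 - 220/(-11/4 + 2)) = √(889 - 220/(-¾)) = √(889 - 220*(-4/3)) = √(889 + 880/3) = √(3547/3) = √10641/3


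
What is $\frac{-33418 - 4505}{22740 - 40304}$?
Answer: $\frac{37923}{17564} \approx 2.1591$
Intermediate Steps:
$\frac{-33418 - 4505}{22740 - 40304} = - \frac{37923}{-17564} = \left(-37923\right) \left(- \frac{1}{17564}\right) = \frac{37923}{17564}$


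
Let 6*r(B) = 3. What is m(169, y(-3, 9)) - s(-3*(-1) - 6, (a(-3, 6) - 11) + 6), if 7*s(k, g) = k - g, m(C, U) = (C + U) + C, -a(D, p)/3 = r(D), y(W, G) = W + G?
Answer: 687/2 ≈ 343.50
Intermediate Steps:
r(B) = 1/2 (r(B) = (1/6)*3 = 1/2)
y(W, G) = G + W
a(D, p) = -3/2 (a(D, p) = -3*1/2 = -3/2)
m(C, U) = U + 2*C
s(k, g) = -g/7 + k/7 (s(k, g) = (k - g)/7 = -g/7 + k/7)
m(169, y(-3, 9)) - s(-3*(-1) - 6, (a(-3, 6) - 11) + 6) = ((9 - 3) + 2*169) - (-((-3/2 - 11) + 6)/7 + (-3*(-1) - 6)/7) = (6 + 338) - (-(-25/2 + 6)/7 + (3 - 6)/7) = 344 - (-1/7*(-13/2) + (1/7)*(-3)) = 344 - (13/14 - 3/7) = 344 - 1*1/2 = 344 - 1/2 = 687/2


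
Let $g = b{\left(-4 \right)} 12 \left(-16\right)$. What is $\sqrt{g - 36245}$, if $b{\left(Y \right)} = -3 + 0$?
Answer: $i \sqrt{35669} \approx 188.86 i$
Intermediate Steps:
$b{\left(Y \right)} = -3$
$g = 576$ ($g = \left(-3\right) 12 \left(-16\right) = \left(-36\right) \left(-16\right) = 576$)
$\sqrt{g - 36245} = \sqrt{576 - 36245} = \sqrt{-35669} = i \sqrt{35669}$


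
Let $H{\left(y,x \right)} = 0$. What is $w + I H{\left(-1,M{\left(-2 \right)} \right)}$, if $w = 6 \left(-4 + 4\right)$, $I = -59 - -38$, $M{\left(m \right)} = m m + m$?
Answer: $0$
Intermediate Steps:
$M{\left(m \right)} = m + m^{2}$ ($M{\left(m \right)} = m^{2} + m = m + m^{2}$)
$I = -21$ ($I = -59 + 38 = -21$)
$w = 0$ ($w = 6 \cdot 0 = 0$)
$w + I H{\left(-1,M{\left(-2 \right)} \right)} = 0 - 0 = 0 + 0 = 0$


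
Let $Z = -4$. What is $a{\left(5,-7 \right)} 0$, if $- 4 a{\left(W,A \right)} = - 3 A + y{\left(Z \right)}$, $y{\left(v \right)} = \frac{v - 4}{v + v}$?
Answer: $0$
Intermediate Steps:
$y{\left(v \right)} = \frac{-4 + v}{2 v}$
$a{\left(W,A \right)} = - \frac{1}{4} + \frac{3 A}{4}$ ($a{\left(W,A \right)} = - \frac{- 3 A + \frac{-4 - 4}{2 \left(-4\right)}}{4} = - \frac{- 3 A + \frac{1}{2} \left(- \frac{1}{4}\right) \left(-8\right)}{4} = - \frac{- 3 A + 1}{4} = - \frac{1 - 3 A}{4} = - \frac{1}{4} + \frac{3 A}{4}$)
$a{\left(5,-7 \right)} 0 = \left(- \frac{1}{4} + \frac{3}{4} \left(-7\right)\right) 0 = \left(- \frac{1}{4} - \frac{21}{4}\right) 0 = \left(- \frac{11}{2}\right) 0 = 0$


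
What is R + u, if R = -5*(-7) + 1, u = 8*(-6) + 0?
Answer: -12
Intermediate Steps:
u = -48 (u = -48 + 0 = -48)
R = 36 (R = 35 + 1 = 36)
R + u = 36 - 48 = -12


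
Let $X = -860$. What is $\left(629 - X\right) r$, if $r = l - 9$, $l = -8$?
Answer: $-25313$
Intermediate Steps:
$r = -17$ ($r = -8 - 9 = -17$)
$\left(629 - X\right) r = \left(629 - -860\right) \left(-17\right) = \left(629 + 860\right) \left(-17\right) = 1489 \left(-17\right) = -25313$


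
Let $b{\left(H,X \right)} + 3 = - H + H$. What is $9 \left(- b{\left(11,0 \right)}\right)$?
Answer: $27$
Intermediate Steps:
$b{\left(H,X \right)} = -3$ ($b{\left(H,X \right)} = -3 + \left(- H + H\right) = -3 + 0 = -3$)
$9 \left(- b{\left(11,0 \right)}\right) = 9 \left(\left(-1\right) \left(-3\right)\right) = 9 \cdot 3 = 27$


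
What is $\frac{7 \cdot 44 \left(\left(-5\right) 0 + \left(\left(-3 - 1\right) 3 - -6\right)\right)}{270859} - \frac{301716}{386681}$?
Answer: $- \frac{82437080532}{104736028979} \approx -0.78709$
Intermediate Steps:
$\frac{7 \cdot 44 \left(\left(-5\right) 0 + \left(\left(-3 - 1\right) 3 - -6\right)\right)}{270859} - \frac{301716}{386681} = 308 \left(0 + \left(\left(-4\right) 3 + 6\right)\right) \frac{1}{270859} - \frac{301716}{386681} = 308 \left(0 + \left(-12 + 6\right)\right) \frac{1}{270859} - \frac{301716}{386681} = 308 \left(0 - 6\right) \frac{1}{270859} - \frac{301716}{386681} = 308 \left(-6\right) \frac{1}{270859} - \frac{301716}{386681} = \left(-1848\right) \frac{1}{270859} - \frac{301716}{386681} = - \frac{1848}{270859} - \frac{301716}{386681} = - \frac{82437080532}{104736028979}$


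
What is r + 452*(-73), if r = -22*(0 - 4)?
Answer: -32908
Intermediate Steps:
r = 88 (r = -22*(-4) = 88)
r + 452*(-73) = 88 + 452*(-73) = 88 - 32996 = -32908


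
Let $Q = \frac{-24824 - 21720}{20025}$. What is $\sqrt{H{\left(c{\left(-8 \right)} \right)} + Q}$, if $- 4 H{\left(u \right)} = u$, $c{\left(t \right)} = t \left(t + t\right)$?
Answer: $\frac{76 i \sqrt{10591}}{1335} \approx 5.8587 i$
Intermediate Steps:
$c{\left(t \right)} = 2 t^{2}$ ($c{\left(t \right)} = t 2 t = 2 t^{2}$)
$H{\left(u \right)} = - \frac{u}{4}$
$Q = - \frac{46544}{20025}$ ($Q = \left(-24824 - 21720\right) \frac{1}{20025} = \left(-46544\right) \frac{1}{20025} = - \frac{46544}{20025} \approx -2.3243$)
$\sqrt{H{\left(c{\left(-8 \right)} \right)} + Q} = \sqrt{- \frac{2 \left(-8\right)^{2}}{4} - \frac{46544}{20025}} = \sqrt{- \frac{2 \cdot 64}{4} - \frac{46544}{20025}} = \sqrt{\left(- \frac{1}{4}\right) 128 - \frac{46544}{20025}} = \sqrt{-32 - \frac{46544}{20025}} = \sqrt{- \frac{687344}{20025}} = \frac{76 i \sqrt{10591}}{1335}$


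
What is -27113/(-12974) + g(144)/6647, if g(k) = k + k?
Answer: 183956623/86238178 ≈ 2.1331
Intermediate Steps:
g(k) = 2*k
-27113/(-12974) + g(144)/6647 = -27113/(-12974) + (2*144)/6647 = -27113*(-1/12974) + 288*(1/6647) = 27113/12974 + 288/6647 = 183956623/86238178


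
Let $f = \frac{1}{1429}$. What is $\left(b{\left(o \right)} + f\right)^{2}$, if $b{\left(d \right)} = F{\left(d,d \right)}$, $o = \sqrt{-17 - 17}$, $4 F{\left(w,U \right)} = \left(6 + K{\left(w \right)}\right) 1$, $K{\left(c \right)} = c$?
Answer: $\frac{2076345}{16336328} + \frac{4289 i \sqrt{34}}{5716} \approx 0.1271 + 4.3753 i$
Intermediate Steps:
$F{\left(w,U \right)} = \frac{3}{2} + \frac{w}{4}$ ($F{\left(w,U \right)} = \frac{\left(6 + w\right) 1}{4} = \frac{6 + w}{4} = \frac{3}{2} + \frac{w}{4}$)
$o = i \sqrt{34}$ ($o = \sqrt{-34} = i \sqrt{34} \approx 5.8309 i$)
$b{\left(d \right)} = \frac{3}{2} + \frac{d}{4}$
$f = \frac{1}{1429} \approx 0.00069979$
$\left(b{\left(o \right)} + f\right)^{2} = \left(\left(\frac{3}{2} + \frac{i \sqrt{34}}{4}\right) + \frac{1}{1429}\right)^{2} = \left(\frac{4289}{2858} + \frac{i \sqrt{34}}{4}\right)^{2}$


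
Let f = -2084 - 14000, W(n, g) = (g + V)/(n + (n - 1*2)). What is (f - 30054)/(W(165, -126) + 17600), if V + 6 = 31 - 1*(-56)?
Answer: -15133264/5772755 ≈ -2.6215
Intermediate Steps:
V = 81 (V = -6 + (31 - 1*(-56)) = -6 + (31 + 56) = -6 + 87 = 81)
W(n, g) = (81 + g)/(-2 + 2*n) (W(n, g) = (g + 81)/(n + (n - 1*2)) = (81 + g)/(n + (n - 2)) = (81 + g)/(n + (-2 + n)) = (81 + g)/(-2 + 2*n))
f = -16084
(f - 30054)/(W(165, -126) + 17600) = (-16084 - 30054)/((81 - 126)/(2*(-1 + 165)) + 17600) = -46138/((1/2)*(-45)/164 + 17600) = -46138/((1/2)*(1/164)*(-45) + 17600) = -46138/(-45/328 + 17600) = -46138/5772755/328 = -46138*328/5772755 = -15133264/5772755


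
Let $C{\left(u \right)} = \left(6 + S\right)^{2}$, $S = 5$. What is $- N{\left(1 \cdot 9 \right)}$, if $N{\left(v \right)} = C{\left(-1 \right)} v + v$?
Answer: $-1098$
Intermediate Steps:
$C{\left(u \right)} = 121$ ($C{\left(u \right)} = \left(6 + 5\right)^{2} = 11^{2} = 121$)
$N{\left(v \right)} = 122 v$ ($N{\left(v \right)} = 121 v + v = 122 v$)
$- N{\left(1 \cdot 9 \right)} = - 122 \cdot 1 \cdot 9 = - 122 \cdot 9 = \left(-1\right) 1098 = -1098$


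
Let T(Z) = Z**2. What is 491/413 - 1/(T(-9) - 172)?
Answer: 6442/5369 ≈ 1.1999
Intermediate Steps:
491/413 - 1/(T(-9) - 172) = 491/413 - 1/((-9)**2 - 172) = 491*(1/413) - 1/(81 - 172) = 491/413 - 1/(-91) = 491/413 - 1*(-1/91) = 491/413 + 1/91 = 6442/5369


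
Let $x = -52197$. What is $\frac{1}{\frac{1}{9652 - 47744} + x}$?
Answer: $- \frac{38092}{1988288125} \approx -1.9158 \cdot 10^{-5}$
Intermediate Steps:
$\frac{1}{\frac{1}{9652 - 47744} + x} = \frac{1}{\frac{1}{9652 - 47744} - 52197} = \frac{1}{\frac{1}{-38092} - 52197} = \frac{1}{- \frac{1}{38092} - 52197} = \frac{1}{- \frac{1988288125}{38092}} = - \frac{38092}{1988288125}$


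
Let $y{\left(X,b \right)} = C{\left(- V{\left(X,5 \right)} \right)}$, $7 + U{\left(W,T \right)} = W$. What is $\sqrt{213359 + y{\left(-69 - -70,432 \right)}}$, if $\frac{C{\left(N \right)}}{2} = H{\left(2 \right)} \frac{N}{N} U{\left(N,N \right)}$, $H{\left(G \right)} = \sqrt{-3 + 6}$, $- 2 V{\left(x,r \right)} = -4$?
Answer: $\sqrt{213359 - 18 \sqrt{3}} \approx 461.87$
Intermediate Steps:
$V{\left(x,r \right)} = 2$ ($V{\left(x,r \right)} = \left(- \frac{1}{2}\right) \left(-4\right) = 2$)
$U{\left(W,T \right)} = -7 + W$
$H{\left(G \right)} = \sqrt{3}$
$C{\left(N \right)} = 2 \sqrt{3} \left(-7 + N\right)$ ($C{\left(N \right)} = 2 \sqrt{3} \frac{N}{N} \left(-7 + N\right) = 2 \sqrt{3} \cdot 1 \left(-7 + N\right) = 2 \sqrt{3} \left(-7 + N\right)$)
$y{\left(X,b \right)} = - 18 \sqrt{3}$ ($y{\left(X,b \right)} = 2 \sqrt{3} \left(-7 - 2\right) = 2 \sqrt{3} \left(-9\right) = - 18 \sqrt{3}$)
$\sqrt{213359 + y{\left(-69 - -70,432 \right)}} = \sqrt{213359 - 18 \sqrt{3}}$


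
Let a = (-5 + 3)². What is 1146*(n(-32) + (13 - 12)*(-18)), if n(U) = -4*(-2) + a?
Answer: -6876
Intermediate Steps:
a = 4 (a = (-2)² = 4)
n(U) = 12 (n(U) = -4*(-2) + 4 = 8 + 4 = 12)
1146*(n(-32) + (13 - 12)*(-18)) = 1146*(12 + (13 - 12)*(-18)) = 1146*(12 + 1*(-18)) = 1146*(12 - 18) = 1146*(-6) = -6876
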